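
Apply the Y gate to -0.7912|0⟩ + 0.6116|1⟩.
-0.6116i|0⟩ - 0.7912i|1⟩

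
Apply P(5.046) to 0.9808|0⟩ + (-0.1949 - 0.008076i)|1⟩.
0.9808|0⟩ + (-0.07145 + 0.1815i)|1⟩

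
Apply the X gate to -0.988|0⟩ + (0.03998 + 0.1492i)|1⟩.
(0.03998 + 0.1492i)|0⟩ - 0.988|1⟩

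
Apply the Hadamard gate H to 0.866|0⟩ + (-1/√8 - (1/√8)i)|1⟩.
(0.3624 - 0.25i)|0⟩ + (0.8624 + 0.25i)|1⟩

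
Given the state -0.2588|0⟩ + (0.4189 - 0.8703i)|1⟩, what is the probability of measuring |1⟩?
0.9329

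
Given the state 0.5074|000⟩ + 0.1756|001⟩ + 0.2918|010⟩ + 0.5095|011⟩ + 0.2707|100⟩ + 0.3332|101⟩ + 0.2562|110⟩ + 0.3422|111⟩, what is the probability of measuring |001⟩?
0.03084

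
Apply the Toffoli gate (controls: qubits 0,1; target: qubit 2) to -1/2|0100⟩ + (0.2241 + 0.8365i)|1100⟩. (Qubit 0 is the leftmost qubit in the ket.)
-1/2|0100⟩ + (0.2241 + 0.8365i)|1110⟩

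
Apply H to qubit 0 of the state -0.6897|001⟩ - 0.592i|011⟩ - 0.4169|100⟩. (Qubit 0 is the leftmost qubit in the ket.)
-0.2948|000⟩ - 0.4877|001⟩ - 0.4186i|011⟩ + 0.2948|100⟩ - 0.4877|101⟩ - 0.4186i|111⟩

H on qubit 0 mixes each pair of kets that differ only in qubit 0: amplitudes (a, b) of (|…0…⟩, |…1…⟩) become ((a + b)/√2, (a − b)/√2). Kets absent from the input have amplitude 0.
(|000⟩, |100⟩): (a, b) = (0, -0.4169) → (-0.2948, 0.2948)
(|001⟩, |101⟩): (a, b) = (-0.6897, 0) → (-0.4877, -0.4877)
(|011⟩, |111⟩): (a, b) = (-0.592i, 0) → (-0.4186i, -0.4186i)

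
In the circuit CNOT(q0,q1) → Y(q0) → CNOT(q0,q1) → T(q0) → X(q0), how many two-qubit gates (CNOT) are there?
2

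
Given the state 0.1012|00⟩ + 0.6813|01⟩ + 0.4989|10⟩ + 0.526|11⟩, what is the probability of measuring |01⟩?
0.4642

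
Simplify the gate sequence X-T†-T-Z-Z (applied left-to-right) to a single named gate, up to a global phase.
X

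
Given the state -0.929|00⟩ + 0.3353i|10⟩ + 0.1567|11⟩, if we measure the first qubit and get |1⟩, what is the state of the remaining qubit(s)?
0.9059i|0⟩ + 0.4234|1⟩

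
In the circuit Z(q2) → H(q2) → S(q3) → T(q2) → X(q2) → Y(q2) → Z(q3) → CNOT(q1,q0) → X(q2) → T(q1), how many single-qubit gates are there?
9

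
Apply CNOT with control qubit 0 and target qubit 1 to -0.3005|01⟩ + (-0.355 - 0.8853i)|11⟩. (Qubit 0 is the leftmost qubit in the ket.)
-0.3005|01⟩ + (-0.355 - 0.8853i)|10⟩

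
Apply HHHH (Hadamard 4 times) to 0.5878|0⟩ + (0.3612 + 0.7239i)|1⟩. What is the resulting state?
0.5878|0⟩ + (0.3612 + 0.7239i)|1⟩

H² = I, so an even number of Hadamards cancels: H^4 = I and the state is unchanged.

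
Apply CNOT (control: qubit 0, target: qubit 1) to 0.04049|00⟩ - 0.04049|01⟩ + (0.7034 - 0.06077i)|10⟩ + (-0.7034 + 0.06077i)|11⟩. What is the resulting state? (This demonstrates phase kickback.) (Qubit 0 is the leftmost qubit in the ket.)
0.04049|00⟩ - 0.04049|01⟩ + (-0.7034 + 0.06077i)|10⟩ + (0.7034 - 0.06077i)|11⟩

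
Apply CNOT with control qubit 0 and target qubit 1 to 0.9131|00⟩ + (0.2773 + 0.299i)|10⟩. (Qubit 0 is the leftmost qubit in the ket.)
0.9131|00⟩ + (0.2773 + 0.299i)|11⟩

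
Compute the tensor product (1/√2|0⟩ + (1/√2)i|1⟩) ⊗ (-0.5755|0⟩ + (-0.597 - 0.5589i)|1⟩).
-0.4069|00⟩ + (-0.4221 - 0.3952i)|01⟩ - 0.4069i|10⟩ + (0.3952 - 0.4221i)|11⟩

amp(|b₁b₂…⟩) = product of the factor amplitudes for bits b₁, b₂, …; only kets whose every factor amplitude is nonzero survive.
|00⟩: (1/√2)(-0.5755) = -0.4069
|01⟩: (1/√2)(-0.597 - 0.5589i) = (-0.4221 - 0.3952i)
|10⟩: ((1/√2)i)(-0.5755) = -0.4069i
|11⟩: ((1/√2)i)(-0.597 - 0.5589i) = (0.3952 - 0.4221i)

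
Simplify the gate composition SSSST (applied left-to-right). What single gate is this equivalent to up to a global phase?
T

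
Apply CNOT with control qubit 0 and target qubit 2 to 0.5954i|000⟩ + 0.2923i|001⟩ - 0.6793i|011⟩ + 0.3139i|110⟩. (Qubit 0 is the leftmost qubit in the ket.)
0.5954i|000⟩ + 0.2923i|001⟩ - 0.6793i|011⟩ + 0.3139i|111⟩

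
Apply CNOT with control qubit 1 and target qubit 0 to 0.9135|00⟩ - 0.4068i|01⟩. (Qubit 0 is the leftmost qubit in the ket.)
0.9135|00⟩ - 0.4068i|11⟩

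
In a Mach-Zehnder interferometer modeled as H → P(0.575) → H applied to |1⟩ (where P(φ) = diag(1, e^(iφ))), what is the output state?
(0.0804 - 0.2719i)|0⟩ + (0.9196 + 0.2719i)|1⟩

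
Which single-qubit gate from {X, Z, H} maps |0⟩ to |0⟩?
Z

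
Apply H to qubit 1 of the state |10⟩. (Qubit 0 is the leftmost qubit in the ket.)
1/√2|10⟩ + 1/√2|11⟩

H on qubit 1 mixes each pair of kets that differ only in qubit 1: amplitudes (a, b) of (|…0…⟩, |…1…⟩) become ((a + b)/√2, (a − b)/√2). Kets absent from the input have amplitude 0.
(|10⟩, |11⟩): (a, b) = (1, 0) → (1/√2, 1/√2)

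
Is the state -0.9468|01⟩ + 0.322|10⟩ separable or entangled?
Entangled

Writing the state as a|00⟩ + b|01⟩ + c|10⟩ + d|11⟩, it is a product state iff ad − bc = 0.
Here (a, b, c, d) = (0, -0.9468, 0.322, 0): ad − bc = (0)(0) − (-0.9468)(0.322) = 0.3049 ≠ 0, so the state is entangled.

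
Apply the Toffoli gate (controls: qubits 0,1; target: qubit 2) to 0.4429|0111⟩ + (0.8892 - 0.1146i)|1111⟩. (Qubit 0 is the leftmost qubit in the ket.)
0.4429|0111⟩ + (0.8892 - 0.1146i)|1101⟩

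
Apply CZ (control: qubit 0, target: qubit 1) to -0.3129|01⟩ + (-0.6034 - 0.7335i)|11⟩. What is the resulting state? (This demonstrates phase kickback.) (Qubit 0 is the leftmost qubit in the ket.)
-0.3129|01⟩ + (0.6034 + 0.7335i)|11⟩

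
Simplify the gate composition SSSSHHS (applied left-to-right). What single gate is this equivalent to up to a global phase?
S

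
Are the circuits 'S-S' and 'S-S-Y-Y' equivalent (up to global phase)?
Yes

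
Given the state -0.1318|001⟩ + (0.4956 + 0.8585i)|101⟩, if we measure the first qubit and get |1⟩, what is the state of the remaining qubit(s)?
(0.5 + 0.866i)|01⟩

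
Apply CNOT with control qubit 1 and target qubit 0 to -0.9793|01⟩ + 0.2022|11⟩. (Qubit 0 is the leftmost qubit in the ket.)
0.2022|01⟩ - 0.9793|11⟩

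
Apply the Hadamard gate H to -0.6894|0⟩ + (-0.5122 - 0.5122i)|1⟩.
(-0.8497 - 0.3622i)|0⟩ + (-0.1253 + 0.3622i)|1⟩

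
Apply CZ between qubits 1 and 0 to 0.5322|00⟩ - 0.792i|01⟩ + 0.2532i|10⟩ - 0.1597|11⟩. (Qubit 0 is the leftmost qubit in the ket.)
0.5322|00⟩ - 0.792i|01⟩ + 0.2532i|10⟩ + 0.1597|11⟩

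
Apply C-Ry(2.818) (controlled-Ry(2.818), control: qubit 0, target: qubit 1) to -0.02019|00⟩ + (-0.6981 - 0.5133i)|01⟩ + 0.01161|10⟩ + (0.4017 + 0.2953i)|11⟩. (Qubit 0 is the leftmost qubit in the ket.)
-0.02019|00⟩ + (-0.6981 - 0.5133i)|01⟩ + (-0.3946 - 0.2914i)|10⟩ + (0.07617 + 0.04757i)|11⟩

C-Ry(2.818) leaves the control-|0⟩ kets |00⟩, |01⟩ unchanged and applies Ry(2.818) to qubit 1 on the control-|1⟩ pair (|10⟩, |11⟩).
Ry(2.818) = [[cos(θ/2), −sin(θ/2)], [sin(θ/2), cos(θ/2)]]; θ = 2.818, cos(θ/2) ≈ 0.161091, sin(θ/2) ≈ 0.98694.
With a = amp(|10⟩) = 0.01161 and b = amp(|11⟩) = (0.4017 + 0.2953i):
new amp(|10⟩) = (0.161091)·a + (-0.98694)·b = (-0.3946 - 0.2914i)
new amp(|11⟩) = (0.98694)·a + (0.161091)·b = (0.07617 + 0.04757i)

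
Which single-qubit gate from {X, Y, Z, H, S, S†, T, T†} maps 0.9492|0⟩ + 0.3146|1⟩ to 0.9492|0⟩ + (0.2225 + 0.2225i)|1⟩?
T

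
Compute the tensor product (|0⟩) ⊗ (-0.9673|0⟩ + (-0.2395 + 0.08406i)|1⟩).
-0.9673|00⟩ + (-0.2395 + 0.08406i)|01⟩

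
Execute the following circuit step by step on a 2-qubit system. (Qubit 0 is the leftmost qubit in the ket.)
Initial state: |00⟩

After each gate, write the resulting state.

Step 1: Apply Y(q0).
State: i|10⟩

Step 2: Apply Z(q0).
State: -i|10⟩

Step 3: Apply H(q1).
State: -(1/√2)i|10⟩ - (1/√2)i|11⟩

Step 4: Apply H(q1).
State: -i|10⟩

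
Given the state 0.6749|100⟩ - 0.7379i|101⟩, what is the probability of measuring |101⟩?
0.5445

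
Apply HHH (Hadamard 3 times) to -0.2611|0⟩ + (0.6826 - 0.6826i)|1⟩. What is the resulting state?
(0.298 - 0.4827i)|0⟩ + (-0.6673 + 0.4827i)|1⟩

H² = I, so H^3 = H: a single Hadamard. With (a, b) = (-0.2611, (0.6826 - 0.6826i)), H gives ((a + b)/√2, (a − b)/√2) = ((0.298 - 0.4827i), (-0.6673 + 0.4827i)).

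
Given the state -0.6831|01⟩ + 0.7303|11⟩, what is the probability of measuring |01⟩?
0.4666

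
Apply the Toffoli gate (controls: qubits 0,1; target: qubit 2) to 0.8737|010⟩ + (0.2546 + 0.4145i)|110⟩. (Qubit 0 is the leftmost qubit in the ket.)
0.8737|010⟩ + (0.2546 + 0.4145i)|111⟩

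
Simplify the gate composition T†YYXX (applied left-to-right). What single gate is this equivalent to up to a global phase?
T†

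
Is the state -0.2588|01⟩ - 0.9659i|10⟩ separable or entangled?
Entangled

Writing the state as a|00⟩ + b|01⟩ + c|10⟩ + d|11⟩, it is a product state iff ad − bc = 0.
Here (a, b, c, d) = (0, -0.2588, -0.9659i, 0): ad − bc = (0)(0) − (-0.2588)(-0.9659i) = -0.25i ≠ 0, so the state is entangled.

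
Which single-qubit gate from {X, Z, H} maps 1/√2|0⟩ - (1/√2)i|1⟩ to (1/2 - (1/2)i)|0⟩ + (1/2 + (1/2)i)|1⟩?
H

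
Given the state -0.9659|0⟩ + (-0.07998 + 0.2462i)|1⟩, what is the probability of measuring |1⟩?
0.06701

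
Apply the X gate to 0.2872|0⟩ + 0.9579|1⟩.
0.9579|0⟩ + 0.2872|1⟩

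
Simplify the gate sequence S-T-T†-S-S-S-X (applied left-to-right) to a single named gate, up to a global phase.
X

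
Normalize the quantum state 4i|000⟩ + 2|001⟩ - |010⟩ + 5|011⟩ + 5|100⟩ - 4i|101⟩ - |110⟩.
0.4264i|000⟩ + 0.2132|001⟩ - 0.1066|010⟩ + 0.533|011⟩ + 0.533|100⟩ - 0.4264i|101⟩ - 0.1066|110⟩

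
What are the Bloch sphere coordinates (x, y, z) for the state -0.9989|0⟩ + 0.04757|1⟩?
(-0.09504, 0, 0.9955)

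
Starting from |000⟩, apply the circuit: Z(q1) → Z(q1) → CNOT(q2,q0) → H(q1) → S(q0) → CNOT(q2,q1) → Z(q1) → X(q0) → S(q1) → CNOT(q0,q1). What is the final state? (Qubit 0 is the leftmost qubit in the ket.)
-(1/√2)i|100⟩ + 1/√2|110⟩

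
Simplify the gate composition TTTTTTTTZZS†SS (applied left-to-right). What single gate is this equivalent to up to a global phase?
S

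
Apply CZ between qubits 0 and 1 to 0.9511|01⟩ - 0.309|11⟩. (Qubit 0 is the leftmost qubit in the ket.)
0.9511|01⟩ + 0.309|11⟩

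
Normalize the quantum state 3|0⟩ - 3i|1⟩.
1/√2|0⟩ - (1/√2)i|1⟩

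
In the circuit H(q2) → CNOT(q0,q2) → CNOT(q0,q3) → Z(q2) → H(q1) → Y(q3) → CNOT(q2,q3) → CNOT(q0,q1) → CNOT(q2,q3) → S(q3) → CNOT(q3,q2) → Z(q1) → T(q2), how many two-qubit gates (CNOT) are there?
6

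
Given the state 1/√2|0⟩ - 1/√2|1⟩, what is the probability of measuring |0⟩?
1/2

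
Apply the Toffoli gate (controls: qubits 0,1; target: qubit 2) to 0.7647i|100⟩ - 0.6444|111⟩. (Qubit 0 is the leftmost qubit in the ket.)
0.7647i|100⟩ - 0.6444|110⟩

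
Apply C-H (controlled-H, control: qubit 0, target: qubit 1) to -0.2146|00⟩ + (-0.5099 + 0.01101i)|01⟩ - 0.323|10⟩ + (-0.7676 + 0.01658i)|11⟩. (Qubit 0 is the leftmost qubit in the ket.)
-0.2146|00⟩ + (-0.5099 + 0.01101i)|01⟩ + (-0.7712 + 0.01172i)|10⟩ + (0.3144 - 0.01172i)|11⟩

C-H leaves the control-|0⟩ kets |00⟩, |01⟩ unchanged and applies H to qubit 1 on the control-|1⟩ pair (|10⟩, |11⟩).
H = [[1/√2, 1/√2], [1/√2, -1/√2]].
With a = amp(|10⟩) = -0.323 and b = amp(|11⟩) = (-0.7676 + 0.01658i):
new amp(|10⟩) = (1/√2)·a + (1/√2)·b = (-0.7712 + 0.01172i)
new amp(|11⟩) = (1/√2)·a + (-1/√2)·b = (0.3144 - 0.01172i)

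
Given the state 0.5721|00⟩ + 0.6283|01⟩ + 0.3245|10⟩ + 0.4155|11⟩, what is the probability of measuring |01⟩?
0.3948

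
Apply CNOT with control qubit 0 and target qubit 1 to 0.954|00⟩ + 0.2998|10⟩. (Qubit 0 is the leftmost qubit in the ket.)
0.954|00⟩ + 0.2998|11⟩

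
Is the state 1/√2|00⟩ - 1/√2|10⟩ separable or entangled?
Separable

Writing the state as a|00⟩ + b|01⟩ + c|10⟩ + d|11⟩, it is a product state iff ad − bc = 0.
Here (a, b, c, d) = (1/√2, 0, -1/√2, 0): ad − bc = (1/√2)(0) − (0)(-1/√2) = 0, so the state is separable.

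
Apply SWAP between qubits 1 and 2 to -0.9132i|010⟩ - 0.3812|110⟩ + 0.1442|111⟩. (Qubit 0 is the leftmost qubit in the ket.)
-0.9132i|001⟩ - 0.3812|101⟩ + 0.1442|111⟩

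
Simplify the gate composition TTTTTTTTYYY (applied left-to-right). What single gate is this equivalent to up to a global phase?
Y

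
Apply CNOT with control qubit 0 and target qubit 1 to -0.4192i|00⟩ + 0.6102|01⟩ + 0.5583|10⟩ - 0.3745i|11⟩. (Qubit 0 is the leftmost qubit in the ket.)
-0.4192i|00⟩ + 0.6102|01⟩ - 0.3745i|10⟩ + 0.5583|11⟩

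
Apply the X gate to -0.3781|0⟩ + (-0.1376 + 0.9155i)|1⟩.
(-0.1376 + 0.9155i)|0⟩ - 0.3781|1⟩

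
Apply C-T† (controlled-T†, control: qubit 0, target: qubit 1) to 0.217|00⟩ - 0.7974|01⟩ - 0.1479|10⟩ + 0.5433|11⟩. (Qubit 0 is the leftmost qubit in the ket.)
0.217|00⟩ - 0.7974|01⟩ - 0.1479|10⟩ + (0.3842 - 0.3842i)|11⟩

C-T† leaves the control-|0⟩ kets |00⟩, |01⟩ unchanged and applies T† to qubit 1 on the control-|1⟩ pair (|10⟩, |11⟩).
T† = [[1, 0], [0, (1/√2 - (1/√2)i)]].
With a = amp(|10⟩) = -0.1479 and b = amp(|11⟩) = 0.5433:
new amp(|10⟩) = (1)·a = -0.1479
new amp(|11⟩) = (1/√2 - (1/√2)i)·b = (0.3842 - 0.3842i)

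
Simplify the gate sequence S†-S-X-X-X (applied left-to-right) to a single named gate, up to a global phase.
X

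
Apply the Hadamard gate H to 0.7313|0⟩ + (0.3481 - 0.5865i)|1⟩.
(0.7633 - 0.4147i)|0⟩ + (0.271 + 0.4147i)|1⟩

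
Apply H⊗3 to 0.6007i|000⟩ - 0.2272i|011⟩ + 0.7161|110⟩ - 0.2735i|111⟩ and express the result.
(0.2532 + 0.03536i)|000⟩ + (0.2532 + 0.3894i)|001⟩ + (-0.2532 + 0.3894i)|010⟩ + (-0.2532 + 0.03536i)|011⟩ + (-0.2532 + 0.2287i)|100⟩ + (-0.2532 + 0.196i)|101⟩ + (0.2532 + 0.196i)|110⟩ + (0.2532 + 0.2287i)|111⟩

H⊗3 gives amp(|y⟩) = (1/2√2) Σ_x (−1)^(x·y) amp(|x⟩), where x·y is the number of positions in which both x and y have a 1.
|000⟩: (0.6007i - 0.2272i + 0.7161 - 0.2735i)/(2√2) = (0.2532 + 0.03536i)
|001⟩: (0.6007i + 0.2272i + 0.7161 + 0.2735i)/(2√2) = (0.2532 + 0.3894i)
|010⟩: (0.6007i + 0.2272i - 0.7161 + 0.2735i)/(2√2) = (-0.2532 + 0.3894i)
|011⟩: (0.6007i - 0.2272i - 0.7161 - 0.2735i)/(2√2) = (-0.2532 + 0.03536i)
|100⟩: (0.6007i - 0.2272i - 0.7161 + 0.2735i)/(2√2) = (-0.2532 + 0.2287i)
|101⟩: (0.6007i + 0.2272i - 0.7161 - 0.2735i)/(2√2) = (-0.2532 + 0.196i)
|110⟩: (0.6007i + 0.2272i + 0.7161 - 0.2735i)/(2√2) = (0.2532 + 0.196i)
|111⟩: (0.6007i - 0.2272i + 0.7161 + 0.2735i)/(2√2) = (0.2532 + 0.2287i)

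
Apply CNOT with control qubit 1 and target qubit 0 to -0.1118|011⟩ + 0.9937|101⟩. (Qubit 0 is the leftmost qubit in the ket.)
0.9937|101⟩ - 0.1118|111⟩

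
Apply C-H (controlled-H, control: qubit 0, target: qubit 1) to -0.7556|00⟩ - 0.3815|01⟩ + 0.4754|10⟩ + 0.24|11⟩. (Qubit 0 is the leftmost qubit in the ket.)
-0.7556|00⟩ - 0.3815|01⟩ + 0.5059|10⟩ + 0.1665|11⟩

C-H leaves the control-|0⟩ kets |00⟩, |01⟩ unchanged and applies H to qubit 1 on the control-|1⟩ pair (|10⟩, |11⟩).
H = [[1/√2, 1/√2], [1/√2, -1/√2]].
With a = amp(|10⟩) = 0.4754 and b = amp(|11⟩) = 0.24:
new amp(|10⟩) = (1/√2)·a + (1/√2)·b = 0.5059
new amp(|11⟩) = (1/√2)·a + (-1/√2)·b = 0.1665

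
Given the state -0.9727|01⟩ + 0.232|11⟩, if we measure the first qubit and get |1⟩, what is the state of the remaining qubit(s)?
|1⟩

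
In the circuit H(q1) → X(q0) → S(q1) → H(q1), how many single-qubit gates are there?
4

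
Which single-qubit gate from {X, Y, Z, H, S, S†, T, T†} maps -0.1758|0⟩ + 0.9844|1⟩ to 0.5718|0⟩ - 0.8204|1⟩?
H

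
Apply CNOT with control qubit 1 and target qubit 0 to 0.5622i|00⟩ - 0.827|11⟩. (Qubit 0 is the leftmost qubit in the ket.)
0.5622i|00⟩ - 0.827|01⟩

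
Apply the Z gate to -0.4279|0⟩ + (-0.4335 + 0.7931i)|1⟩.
-0.4279|0⟩ + (0.4335 - 0.7931i)|1⟩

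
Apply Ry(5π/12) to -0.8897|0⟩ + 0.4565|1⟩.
-0.9837|0⟩ - 0.1794|1⟩

Ry(5π/12) = [[cos(θ/2), −sin(θ/2)], [sin(θ/2), cos(θ/2)]]; θ = 5π/12, cos(θ/2) ≈ 0.793353, sin(θ/2) ≈ 0.608761.
With a = amp(|0⟩) = -0.8897 and b = amp(|1⟩) = 0.4565:
new amp(|0⟩) = (0.793353)·a + (-0.608761)·b = -0.9837
new amp(|1⟩) = (0.608761)·a + (0.793353)·b = -0.1794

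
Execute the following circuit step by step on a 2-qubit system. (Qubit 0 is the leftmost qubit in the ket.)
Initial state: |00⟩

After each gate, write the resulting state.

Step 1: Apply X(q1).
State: |01⟩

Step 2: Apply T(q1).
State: (1/√2 + (1/√2)i)|01⟩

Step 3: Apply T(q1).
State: i|01⟩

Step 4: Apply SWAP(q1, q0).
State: i|10⟩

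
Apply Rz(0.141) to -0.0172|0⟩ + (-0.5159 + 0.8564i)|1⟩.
(-0.01716 + 0.001212i)|0⟩ + (-0.5749 + 0.8179i)|1⟩

Rz(0.141) = [[e^(−iθ/2), 0], [0, e^(iθ/2)]] with e^(±iθ/2) = cos(θ/2) ± i·sin(θ/2); θ = 0.141, cos(θ/2) ≈ 0.997516, sin(θ/2) ≈ 0.0704416.
With a = amp(|0⟩) = -0.0172 and b = amp(|1⟩) = (-0.5159 + 0.8564i):
new amp(|0⟩) = (0.997516 - 0.0704416i)·a = (-0.01716 + 0.001212i)
new amp(|1⟩) = (0.997516 + 0.0704416i)·b = (-0.5749 + 0.8179i)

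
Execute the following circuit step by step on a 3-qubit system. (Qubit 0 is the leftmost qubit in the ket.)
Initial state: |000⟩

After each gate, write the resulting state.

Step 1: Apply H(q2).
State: 1/√2|000⟩ + 1/√2|001⟩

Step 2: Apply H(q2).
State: |000⟩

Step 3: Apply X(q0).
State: |100⟩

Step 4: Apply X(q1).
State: |110⟩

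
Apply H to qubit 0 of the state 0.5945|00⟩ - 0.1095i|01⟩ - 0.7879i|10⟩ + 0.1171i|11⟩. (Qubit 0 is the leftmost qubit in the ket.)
(0.4204 - 0.5571i)|00⟩ + 0.005374i|01⟩ + (0.4204 + 0.5571i)|10⟩ - 0.1602i|11⟩

H on qubit 0 mixes each pair of kets that differ only in qubit 0: amplitudes (a, b) of (|…0…⟩, |…1…⟩) become ((a + b)/√2, (a − b)/√2). Kets absent from the input have amplitude 0.
(|00⟩, |10⟩): (a, b) = (0.5945, -0.7879i) → ((0.4204 - 0.5571i), (0.4204 + 0.5571i))
(|01⟩, |11⟩): (a, b) = (-0.1095i, 0.1171i) → (0.005374i, -0.1602i)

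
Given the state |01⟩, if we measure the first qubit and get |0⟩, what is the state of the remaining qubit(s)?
|1⟩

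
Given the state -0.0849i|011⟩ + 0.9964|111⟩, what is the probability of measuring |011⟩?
0.007208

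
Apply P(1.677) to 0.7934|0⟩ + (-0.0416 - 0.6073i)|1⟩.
0.7934|0⟩ + (0.6083 + 0.02301i)|1⟩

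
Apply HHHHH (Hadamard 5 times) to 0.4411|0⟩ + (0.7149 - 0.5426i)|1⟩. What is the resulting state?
(0.8174 - 0.3837i)|0⟩ + (-0.1936 + 0.3837i)|1⟩

H² = I, so H^5 = H: a single Hadamard. With (a, b) = (0.4411, (0.7149 - 0.5426i)), H gives ((a + b)/√2, (a − b)/√2) = ((0.8174 - 0.3837i), (-0.1936 + 0.3837i)).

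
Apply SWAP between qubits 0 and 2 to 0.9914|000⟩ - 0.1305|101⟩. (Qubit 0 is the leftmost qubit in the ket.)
0.9914|000⟩ - 0.1305|101⟩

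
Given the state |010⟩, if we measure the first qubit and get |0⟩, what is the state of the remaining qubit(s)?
|10⟩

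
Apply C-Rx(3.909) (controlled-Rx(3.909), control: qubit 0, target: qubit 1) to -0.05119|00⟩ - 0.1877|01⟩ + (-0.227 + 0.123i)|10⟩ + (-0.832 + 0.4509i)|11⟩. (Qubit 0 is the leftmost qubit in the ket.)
-0.05119|00⟩ - 0.1877|01⟩ + (0.5031 + 0.7255i)|10⟩ + (0.4255 + 0.0417i)|11⟩

C-Rx(3.909) leaves the control-|0⟩ kets |00⟩, |01⟩ unchanged and applies Rx(3.909) to qubit 1 on the control-|1⟩ pair (|10⟩, |11⟩).
Rx(3.909) = [[cos(θ/2), −i·sin(θ/2)], [−i·sin(θ/2), cos(θ/2)]]; θ = 3.909, cos(θ/2) ≈ -0.374357, sin(θ/2) ≈ 0.927285.
With a = amp(|10⟩) = (-0.227 + 0.123i) and b = amp(|11⟩) = (-0.832 + 0.4509i):
new amp(|10⟩) = (-0.374357)·a + (-0.927285i)·b = (0.5031 + 0.7255i)
new amp(|11⟩) = (-0.927285i)·a + (-0.374357)·b = (0.4255 + 0.0417i)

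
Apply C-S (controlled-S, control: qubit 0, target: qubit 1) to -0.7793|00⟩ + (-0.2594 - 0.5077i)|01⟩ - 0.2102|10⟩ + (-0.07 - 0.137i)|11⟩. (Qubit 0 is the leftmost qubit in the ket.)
-0.7793|00⟩ + (-0.2594 - 0.5077i)|01⟩ - 0.2102|10⟩ + (0.137 - 0.07i)|11⟩

C-S leaves the control-|0⟩ kets |00⟩, |01⟩ unchanged and applies S to qubit 1 on the control-|1⟩ pair (|10⟩, |11⟩).
S = [[1, 0], [0, i]].
With a = amp(|10⟩) = -0.2102 and b = amp(|11⟩) = (-0.07 - 0.137i):
new amp(|10⟩) = (1)·a = -0.2102
new amp(|11⟩) = (i)·b = (0.137 - 0.07i)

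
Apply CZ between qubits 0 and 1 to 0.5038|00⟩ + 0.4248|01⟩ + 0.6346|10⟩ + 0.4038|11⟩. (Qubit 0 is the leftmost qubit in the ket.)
0.5038|00⟩ + 0.4248|01⟩ + 0.6346|10⟩ - 0.4038|11⟩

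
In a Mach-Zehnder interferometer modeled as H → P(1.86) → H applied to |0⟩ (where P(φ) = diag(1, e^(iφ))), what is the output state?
(0.3574 + 0.4792i)|0⟩ + (0.6426 - 0.4792i)|1⟩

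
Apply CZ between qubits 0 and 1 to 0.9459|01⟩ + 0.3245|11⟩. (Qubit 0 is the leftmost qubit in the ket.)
0.9459|01⟩ - 0.3245|11⟩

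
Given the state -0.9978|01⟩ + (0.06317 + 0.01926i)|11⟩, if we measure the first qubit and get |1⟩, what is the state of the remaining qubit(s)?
(0.9565 + 0.2916i)|1⟩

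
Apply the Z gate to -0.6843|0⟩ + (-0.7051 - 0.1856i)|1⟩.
-0.6843|0⟩ + (0.7051 + 0.1856i)|1⟩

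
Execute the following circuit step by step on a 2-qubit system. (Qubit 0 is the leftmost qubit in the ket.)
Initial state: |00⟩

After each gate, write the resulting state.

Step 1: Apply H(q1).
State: 1/√2|00⟩ + 1/√2|01⟩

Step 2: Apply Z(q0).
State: 1/√2|00⟩ + 1/√2|01⟩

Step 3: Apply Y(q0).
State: (1/√2)i|10⟩ + (1/√2)i|11⟩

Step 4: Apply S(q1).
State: (1/√2)i|10⟩ - 1/√2|11⟩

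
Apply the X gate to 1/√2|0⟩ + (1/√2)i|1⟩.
(1/√2)i|0⟩ + 1/√2|1⟩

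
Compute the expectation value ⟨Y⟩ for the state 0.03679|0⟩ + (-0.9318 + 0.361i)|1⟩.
0.02656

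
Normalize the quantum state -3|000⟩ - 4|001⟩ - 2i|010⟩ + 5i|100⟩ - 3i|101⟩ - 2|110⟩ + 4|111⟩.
-0.3293|000⟩ - 0.4391|001⟩ - 0.2195i|010⟩ + 0.5488i|100⟩ - 0.3293i|101⟩ - 0.2195|110⟩ + 0.4391|111⟩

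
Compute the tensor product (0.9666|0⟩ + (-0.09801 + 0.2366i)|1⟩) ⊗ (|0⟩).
0.9666|00⟩ + (-0.09801 + 0.2366i)|10⟩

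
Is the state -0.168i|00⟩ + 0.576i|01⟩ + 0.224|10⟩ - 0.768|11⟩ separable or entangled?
Separable

Writing the state as a|00⟩ + b|01⟩ + c|10⟩ + d|11⟩, it is a product state iff ad − bc = 0.
Here (a, b, c, d) = (-0.168i, 0.576i, 0.224, -0.768): ad − bc = (-0.168i)(-0.768) − (0.576i)(0.224) = 0, so the state is separable.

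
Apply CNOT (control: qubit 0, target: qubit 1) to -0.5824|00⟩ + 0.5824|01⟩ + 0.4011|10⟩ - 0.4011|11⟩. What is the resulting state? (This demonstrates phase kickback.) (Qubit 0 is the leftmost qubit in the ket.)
-0.5824|00⟩ + 0.5824|01⟩ - 0.4011|10⟩ + 0.4011|11⟩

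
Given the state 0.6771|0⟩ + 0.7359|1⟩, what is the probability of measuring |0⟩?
0.4585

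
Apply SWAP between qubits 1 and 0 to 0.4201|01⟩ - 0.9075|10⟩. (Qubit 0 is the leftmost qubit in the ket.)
-0.9075|01⟩ + 0.4201|10⟩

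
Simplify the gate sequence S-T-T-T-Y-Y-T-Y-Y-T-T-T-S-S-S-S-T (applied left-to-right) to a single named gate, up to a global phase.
S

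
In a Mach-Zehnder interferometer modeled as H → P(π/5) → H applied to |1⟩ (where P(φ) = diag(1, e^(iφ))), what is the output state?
(0.09549 - 0.2939i)|0⟩ + (0.9045 + 0.2939i)|1⟩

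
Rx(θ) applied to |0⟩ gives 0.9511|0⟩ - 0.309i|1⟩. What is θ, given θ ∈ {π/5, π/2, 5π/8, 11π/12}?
π/5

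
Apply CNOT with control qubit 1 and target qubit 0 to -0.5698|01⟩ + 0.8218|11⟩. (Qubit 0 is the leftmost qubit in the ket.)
0.8218|01⟩ - 0.5698|11⟩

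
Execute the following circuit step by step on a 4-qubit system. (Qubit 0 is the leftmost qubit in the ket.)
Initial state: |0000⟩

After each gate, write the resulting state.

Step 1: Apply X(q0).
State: |1000⟩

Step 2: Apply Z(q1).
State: |1000⟩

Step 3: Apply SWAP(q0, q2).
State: |0010⟩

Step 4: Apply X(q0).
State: |1010⟩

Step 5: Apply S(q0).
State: i|1010⟩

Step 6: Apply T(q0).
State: (-1/√2 + (1/√2)i)|1010⟩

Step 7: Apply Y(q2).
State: (1/√2 + (1/√2)i)|1000⟩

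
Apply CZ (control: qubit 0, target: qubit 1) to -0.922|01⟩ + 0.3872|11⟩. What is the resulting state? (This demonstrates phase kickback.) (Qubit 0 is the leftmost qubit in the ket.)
-0.922|01⟩ - 0.3872|11⟩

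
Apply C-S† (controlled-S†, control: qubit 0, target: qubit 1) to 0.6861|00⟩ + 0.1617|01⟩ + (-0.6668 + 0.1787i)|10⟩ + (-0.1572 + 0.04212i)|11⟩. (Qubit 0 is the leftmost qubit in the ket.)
0.6861|00⟩ + 0.1617|01⟩ + (-0.6668 + 0.1787i)|10⟩ + (0.04212 + 0.1572i)|11⟩

C-S† leaves the control-|0⟩ kets |00⟩, |01⟩ unchanged and applies S† to qubit 1 on the control-|1⟩ pair (|10⟩, |11⟩).
S† = [[1, 0], [0, -i]].
With a = amp(|10⟩) = (-0.6668 + 0.1787i) and b = amp(|11⟩) = (-0.1572 + 0.04212i):
new amp(|10⟩) = (1)·a = (-0.6668 + 0.1787i)
new amp(|11⟩) = (-i)·b = (0.04212 + 0.1572i)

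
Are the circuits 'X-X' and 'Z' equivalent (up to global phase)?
No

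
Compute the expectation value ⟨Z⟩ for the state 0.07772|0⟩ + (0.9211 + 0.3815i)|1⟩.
-0.9879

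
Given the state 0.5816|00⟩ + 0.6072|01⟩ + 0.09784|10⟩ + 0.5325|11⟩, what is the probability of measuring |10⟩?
0.009573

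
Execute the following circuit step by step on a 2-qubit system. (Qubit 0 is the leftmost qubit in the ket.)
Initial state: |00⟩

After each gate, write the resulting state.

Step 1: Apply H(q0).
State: 1/√2|00⟩ + 1/√2|10⟩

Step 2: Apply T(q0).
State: 1/√2|00⟩ + (1/2 + (1/2)i)|10⟩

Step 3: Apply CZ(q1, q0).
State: 1/√2|00⟩ + (1/2 + (1/2)i)|10⟩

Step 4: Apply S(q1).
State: 1/√2|00⟩ + (1/2 + (1/2)i)|10⟩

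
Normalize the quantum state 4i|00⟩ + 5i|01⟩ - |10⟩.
0.6172i|00⟩ + 0.7715i|01⟩ - 0.1543|10⟩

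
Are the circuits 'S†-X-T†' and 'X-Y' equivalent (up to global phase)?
No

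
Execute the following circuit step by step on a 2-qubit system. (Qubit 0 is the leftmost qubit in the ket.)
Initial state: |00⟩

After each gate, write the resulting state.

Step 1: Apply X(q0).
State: |10⟩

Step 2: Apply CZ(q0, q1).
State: |10⟩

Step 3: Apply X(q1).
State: |11⟩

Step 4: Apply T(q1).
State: (1/√2 + (1/√2)i)|11⟩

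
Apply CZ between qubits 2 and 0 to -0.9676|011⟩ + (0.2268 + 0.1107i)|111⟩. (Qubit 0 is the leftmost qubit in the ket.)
-0.9676|011⟩ + (-0.2268 - 0.1107i)|111⟩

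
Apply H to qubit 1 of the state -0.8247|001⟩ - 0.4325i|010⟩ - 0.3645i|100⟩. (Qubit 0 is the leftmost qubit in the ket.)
-0.3058i|000⟩ - 0.5832|001⟩ + 0.3058i|010⟩ - 0.5832|011⟩ - 0.2577i|100⟩ - 0.2577i|110⟩

H on qubit 1 mixes each pair of kets that differ only in qubit 1: amplitudes (a, b) of (|…0…⟩, |…1…⟩) become ((a + b)/√2, (a − b)/√2). Kets absent from the input have amplitude 0.
(|000⟩, |010⟩): (a, b) = (0, -0.4325i) → (-0.3058i, 0.3058i)
(|001⟩, |011⟩): (a, b) = (-0.8247, 0) → (-0.5832, -0.5832)
(|100⟩, |110⟩): (a, b) = (-0.3645i, 0) → (-0.2577i, -0.2577i)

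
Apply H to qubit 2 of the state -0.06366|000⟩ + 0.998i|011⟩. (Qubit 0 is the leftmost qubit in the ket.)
-0.04501|000⟩ - 0.04501|001⟩ + 0.7057i|010⟩ - 0.7057i|011⟩

H on qubit 2 mixes each pair of kets that differ only in qubit 2: amplitudes (a, b) of (|…0…⟩, |…1…⟩) become ((a + b)/√2, (a − b)/√2). Kets absent from the input have amplitude 0.
(|000⟩, |001⟩): (a, b) = (-0.06366, 0) → (-0.04501, -0.04501)
(|010⟩, |011⟩): (a, b) = (0, 0.998i) → (0.7057i, -0.7057i)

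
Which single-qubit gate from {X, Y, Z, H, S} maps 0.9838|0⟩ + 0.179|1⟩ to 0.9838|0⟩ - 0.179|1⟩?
Z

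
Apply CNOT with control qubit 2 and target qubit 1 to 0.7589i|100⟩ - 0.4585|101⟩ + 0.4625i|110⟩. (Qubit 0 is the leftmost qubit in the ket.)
0.7589i|100⟩ + 0.4625i|110⟩ - 0.4585|111⟩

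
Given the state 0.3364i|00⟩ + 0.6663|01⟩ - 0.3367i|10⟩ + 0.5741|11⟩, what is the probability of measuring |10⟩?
0.1134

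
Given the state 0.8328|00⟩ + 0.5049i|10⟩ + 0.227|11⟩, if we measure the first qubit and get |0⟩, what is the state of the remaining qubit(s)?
|0⟩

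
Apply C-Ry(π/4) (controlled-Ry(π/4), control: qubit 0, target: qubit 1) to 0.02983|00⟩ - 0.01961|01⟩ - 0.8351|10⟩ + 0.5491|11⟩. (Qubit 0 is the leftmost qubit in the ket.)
0.02983|00⟩ - 0.01961|01⟩ - 0.9817|10⟩ + 0.1877|11⟩

C-Ry(π/4) leaves the control-|0⟩ kets |00⟩, |01⟩ unchanged and applies Ry(π/4) to qubit 1 on the control-|1⟩ pair (|10⟩, |11⟩).
Ry(π/4) = [[cos(θ/2), −sin(θ/2)], [sin(θ/2), cos(θ/2)]]; θ = π/4, cos(θ/2) ≈ 0.92388, sin(θ/2) ≈ 0.382683.
With a = amp(|10⟩) = -0.8351 and b = amp(|11⟩) = 0.5491:
new amp(|10⟩) = (0.92388)·a + (-0.382683)·b = -0.9817
new amp(|11⟩) = (0.382683)·a + (0.92388)·b = 0.1877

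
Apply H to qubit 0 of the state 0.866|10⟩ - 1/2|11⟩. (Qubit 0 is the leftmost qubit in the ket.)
0.6124|00⟩ - 1/√8|01⟩ - 0.6124|10⟩ + 1/√8|11⟩

H on qubit 0 mixes each pair of kets that differ only in qubit 0: amplitudes (a, b) of (|…0…⟩, |…1…⟩) become ((a + b)/√2, (a − b)/√2). Kets absent from the input have amplitude 0.
(|00⟩, |10⟩): (a, b) = (0, 0.866) → (0.6124, -0.6124)
(|01⟩, |11⟩): (a, b) = (0, -1/2) → (-1/√8, 1/√8)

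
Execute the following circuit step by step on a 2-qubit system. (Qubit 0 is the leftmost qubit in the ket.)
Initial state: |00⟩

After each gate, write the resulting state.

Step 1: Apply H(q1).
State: 1/√2|00⟩ + 1/√2|01⟩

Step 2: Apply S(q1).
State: 1/√2|00⟩ + (1/√2)i|01⟩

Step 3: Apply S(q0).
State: 1/√2|00⟩ + (1/√2)i|01⟩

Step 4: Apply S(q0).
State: 1/√2|00⟩ + (1/√2)i|01⟩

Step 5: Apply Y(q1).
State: 1/√2|00⟩ + (1/√2)i|01⟩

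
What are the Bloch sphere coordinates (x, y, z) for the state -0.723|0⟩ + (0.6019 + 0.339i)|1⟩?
(-0.8703, -0.4902, 0.04552)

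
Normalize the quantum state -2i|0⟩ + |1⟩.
-0.8944i|0⟩ + 1/√5|1⟩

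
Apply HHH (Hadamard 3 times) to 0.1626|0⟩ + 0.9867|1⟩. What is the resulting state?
0.8127|0⟩ - 0.5827|1⟩

H² = I, so H^3 = H: a single Hadamard. With (a, b) = (0.1626, 0.9867), H gives ((a + b)/√2, (a − b)/√2) = (0.8127, -0.5827).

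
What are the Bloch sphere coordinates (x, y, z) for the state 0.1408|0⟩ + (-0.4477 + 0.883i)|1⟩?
(-0.1261, 0.2487, -0.9603)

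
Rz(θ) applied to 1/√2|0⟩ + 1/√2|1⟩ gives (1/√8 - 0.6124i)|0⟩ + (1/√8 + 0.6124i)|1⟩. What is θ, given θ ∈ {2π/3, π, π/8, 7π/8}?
2π/3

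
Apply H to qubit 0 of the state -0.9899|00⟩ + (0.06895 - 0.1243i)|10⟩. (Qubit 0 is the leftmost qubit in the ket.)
(-0.6512 - 0.08789i)|00⟩ + (-0.7487 + 0.08789i)|10⟩

H on qubit 0 mixes each pair of kets that differ only in qubit 0: amplitudes (a, b) of (|…0…⟩, |…1…⟩) become ((a + b)/√2, (a − b)/√2). Kets absent from the input have amplitude 0.
(|00⟩, |10⟩): (a, b) = (-0.9899, (0.06895 - 0.1243i)) → ((-0.6512 - 0.08789i), (-0.7487 + 0.08789i))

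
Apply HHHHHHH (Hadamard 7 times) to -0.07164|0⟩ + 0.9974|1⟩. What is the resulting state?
0.6546|0⟩ - 0.7559|1⟩

H² = I, so H^7 = H: a single Hadamard. With (a, b) = (-0.07164, 0.9974), H gives ((a + b)/√2, (a − b)/√2) = (0.6546, -0.7559).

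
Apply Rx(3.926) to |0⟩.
-0.3822|0⟩ - 0.9241i|1⟩

Rx(3.926) = [[cos(θ/2), −i·sin(θ/2)], [−i·sin(θ/2), cos(θ/2)]]; θ = 3.926, cos(θ/2) ≈ -0.382226, sin(θ/2) ≈ 0.924069.
With a = amp(|0⟩) = 1 and b = amp(|1⟩) = 0:
new amp(|0⟩) = (-0.382226)·a + (-0.924069i)·b = -0.3822
new amp(|1⟩) = (-0.924069i)·a + (-0.382226)·b = -0.9241i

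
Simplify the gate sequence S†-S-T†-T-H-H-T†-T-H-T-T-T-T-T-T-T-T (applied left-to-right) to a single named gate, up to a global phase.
H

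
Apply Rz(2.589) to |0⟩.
(0.2728 - 0.9621i)|0⟩

Rz(2.589) = [[e^(−iθ/2), 0], [0, e^(iθ/2)]] with e^(±iθ/2) = cos(θ/2) ± i·sin(θ/2); θ = 2.589, cos(θ/2) ≈ 0.272794, sin(θ/2) ≈ 0.962072.
With a = amp(|0⟩) = 1 and b = amp(|1⟩) = 0:
new amp(|0⟩) = (0.272794 - 0.962072i)·a = (0.2728 - 0.9621i)
new amp(|1⟩) = (0.272794 + 0.962072i)·b = 0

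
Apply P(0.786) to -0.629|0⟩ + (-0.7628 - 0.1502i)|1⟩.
-0.629|0⟩ + (-0.4328 - 0.6458i)|1⟩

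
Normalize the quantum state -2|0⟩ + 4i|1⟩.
-1/√5|0⟩ + 0.8944i|1⟩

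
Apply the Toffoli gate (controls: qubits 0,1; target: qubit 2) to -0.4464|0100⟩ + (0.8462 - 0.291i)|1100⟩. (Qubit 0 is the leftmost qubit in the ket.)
-0.4464|0100⟩ + (0.8462 - 0.291i)|1110⟩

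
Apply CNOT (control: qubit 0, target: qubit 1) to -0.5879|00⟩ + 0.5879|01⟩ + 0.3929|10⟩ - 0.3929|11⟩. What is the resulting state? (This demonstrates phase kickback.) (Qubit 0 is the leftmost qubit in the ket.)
-0.5879|00⟩ + 0.5879|01⟩ - 0.3929|10⟩ + 0.3929|11⟩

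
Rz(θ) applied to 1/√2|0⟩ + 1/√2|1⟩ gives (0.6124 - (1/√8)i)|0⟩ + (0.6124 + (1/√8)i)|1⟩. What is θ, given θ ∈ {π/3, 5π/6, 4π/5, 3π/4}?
π/3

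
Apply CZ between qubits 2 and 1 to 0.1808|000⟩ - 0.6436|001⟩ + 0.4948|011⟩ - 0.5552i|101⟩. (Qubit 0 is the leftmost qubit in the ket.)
0.1808|000⟩ - 0.6436|001⟩ - 0.4948|011⟩ - 0.5552i|101⟩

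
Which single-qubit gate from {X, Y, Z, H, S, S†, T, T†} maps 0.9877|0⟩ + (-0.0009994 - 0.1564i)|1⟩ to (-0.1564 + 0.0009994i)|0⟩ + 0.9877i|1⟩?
Y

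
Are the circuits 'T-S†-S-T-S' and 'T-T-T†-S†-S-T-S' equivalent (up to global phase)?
Yes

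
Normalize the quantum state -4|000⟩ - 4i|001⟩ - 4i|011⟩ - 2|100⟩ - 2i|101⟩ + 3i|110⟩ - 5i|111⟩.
-0.4216|000⟩ - 0.4216i|001⟩ - 0.4216i|011⟩ - 0.2108|100⟩ - 0.2108i|101⟩ + 0.3162i|110⟩ - 0.527i|111⟩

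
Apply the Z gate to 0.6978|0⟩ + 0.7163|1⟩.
0.6978|0⟩ - 0.7163|1⟩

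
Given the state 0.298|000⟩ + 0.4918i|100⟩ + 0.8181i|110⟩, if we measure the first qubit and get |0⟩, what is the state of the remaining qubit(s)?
|00⟩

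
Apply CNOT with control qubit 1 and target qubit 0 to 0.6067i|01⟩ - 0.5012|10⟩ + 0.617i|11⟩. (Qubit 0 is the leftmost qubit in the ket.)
0.617i|01⟩ - 0.5012|10⟩ + 0.6067i|11⟩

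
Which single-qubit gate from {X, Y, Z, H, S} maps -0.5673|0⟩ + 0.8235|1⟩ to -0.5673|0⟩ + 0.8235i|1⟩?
S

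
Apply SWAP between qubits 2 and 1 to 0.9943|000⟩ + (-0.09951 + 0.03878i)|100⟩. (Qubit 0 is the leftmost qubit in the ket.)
0.9943|000⟩ + (-0.09951 + 0.03878i)|100⟩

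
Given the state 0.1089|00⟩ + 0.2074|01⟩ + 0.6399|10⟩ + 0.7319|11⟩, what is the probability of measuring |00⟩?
0.01186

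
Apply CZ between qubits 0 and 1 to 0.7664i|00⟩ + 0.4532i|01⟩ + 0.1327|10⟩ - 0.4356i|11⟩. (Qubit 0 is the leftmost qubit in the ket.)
0.7664i|00⟩ + 0.4532i|01⟩ + 0.1327|10⟩ + 0.4356i|11⟩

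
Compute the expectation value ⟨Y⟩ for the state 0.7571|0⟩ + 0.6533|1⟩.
0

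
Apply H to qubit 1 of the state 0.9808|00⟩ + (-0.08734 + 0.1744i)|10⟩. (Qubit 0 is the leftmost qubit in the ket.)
0.6935|00⟩ + 0.6935|01⟩ + (-0.06176 + 0.1233i)|10⟩ + (-0.06176 + 0.1233i)|11⟩

H on qubit 1 mixes each pair of kets that differ only in qubit 1: amplitudes (a, b) of (|…0…⟩, |…1…⟩) become ((a + b)/√2, (a − b)/√2). Kets absent from the input have amplitude 0.
(|00⟩, |01⟩): (a, b) = (0.9808, 0) → (0.6935, 0.6935)
(|10⟩, |11⟩): (a, b) = ((-0.08734 + 0.1744i), 0) → ((-0.06176 + 0.1233i), (-0.06176 + 0.1233i))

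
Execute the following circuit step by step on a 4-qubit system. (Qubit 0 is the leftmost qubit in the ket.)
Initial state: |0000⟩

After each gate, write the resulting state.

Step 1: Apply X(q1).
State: |0100⟩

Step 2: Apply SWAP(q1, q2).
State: |0010⟩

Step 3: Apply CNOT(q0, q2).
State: |0010⟩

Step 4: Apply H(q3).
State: 1/√2|0010⟩ + 1/√2|0011⟩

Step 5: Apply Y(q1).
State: (1/√2)i|0110⟩ + (1/√2)i|0111⟩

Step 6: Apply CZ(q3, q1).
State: (1/√2)i|0110⟩ - (1/√2)i|0111⟩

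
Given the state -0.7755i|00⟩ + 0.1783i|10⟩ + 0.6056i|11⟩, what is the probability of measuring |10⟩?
0.03179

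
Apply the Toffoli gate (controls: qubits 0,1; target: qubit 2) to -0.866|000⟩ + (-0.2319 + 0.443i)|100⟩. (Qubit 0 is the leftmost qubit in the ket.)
-0.866|000⟩ + (-0.2319 + 0.443i)|100⟩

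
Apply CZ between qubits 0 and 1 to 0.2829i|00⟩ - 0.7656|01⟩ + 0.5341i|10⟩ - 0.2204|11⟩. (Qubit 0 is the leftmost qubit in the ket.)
0.2829i|00⟩ - 0.7656|01⟩ + 0.5341i|10⟩ + 0.2204|11⟩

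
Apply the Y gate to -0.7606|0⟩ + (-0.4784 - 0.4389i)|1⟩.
(-0.4389 + 0.4784i)|0⟩ - 0.7606i|1⟩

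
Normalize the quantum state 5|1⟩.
|1⟩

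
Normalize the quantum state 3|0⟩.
|0⟩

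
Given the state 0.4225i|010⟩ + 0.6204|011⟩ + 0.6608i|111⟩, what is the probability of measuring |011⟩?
0.3849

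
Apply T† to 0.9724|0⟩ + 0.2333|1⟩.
0.9724|0⟩ + (0.165 - 0.165i)|1⟩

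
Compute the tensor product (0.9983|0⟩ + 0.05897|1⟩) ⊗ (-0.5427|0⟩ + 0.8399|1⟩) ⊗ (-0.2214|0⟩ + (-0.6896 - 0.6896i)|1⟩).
0.1199|000⟩ + (0.3736 + 0.3736i)|001⟩ - 0.1856|010⟩ + (-0.5782 - 0.5782i)|011⟩ + 0.007085|100⟩ + (0.02207 + 0.02207i)|101⟩ - 0.01097|110⟩ + (-0.03416 - 0.03416i)|111⟩

amp(|b₁b₂…⟩) = product of the factor amplitudes for bits b₁, b₂, …; only kets whose every factor amplitude is nonzero survive.
|000⟩: (0.9983)(-0.5427)(-0.2214) = 0.1199
|001⟩: (0.9983)(-0.5427)(-0.6896 - 0.6896i) = (0.3736 + 0.3736i)
|010⟩: (0.9983)(0.8399)(-0.2214) = -0.1856
|011⟩: (0.9983)(0.8399)(-0.6896 - 0.6896i) = (-0.5782 - 0.5782i)
|100⟩: (0.05897)(-0.5427)(-0.2214) = 0.007085
|101⟩: (0.05897)(-0.5427)(-0.6896 - 0.6896i) = (0.02207 + 0.02207i)
|110⟩: (0.05897)(0.8399)(-0.2214) = -0.01097
|111⟩: (0.05897)(0.8399)(-0.6896 - 0.6896i) = (-0.03416 - 0.03416i)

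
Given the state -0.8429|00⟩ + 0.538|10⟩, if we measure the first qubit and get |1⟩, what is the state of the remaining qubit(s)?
|0⟩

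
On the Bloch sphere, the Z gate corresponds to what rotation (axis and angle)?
Rotation by π around the z-axis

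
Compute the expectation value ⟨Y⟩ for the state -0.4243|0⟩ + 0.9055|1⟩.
0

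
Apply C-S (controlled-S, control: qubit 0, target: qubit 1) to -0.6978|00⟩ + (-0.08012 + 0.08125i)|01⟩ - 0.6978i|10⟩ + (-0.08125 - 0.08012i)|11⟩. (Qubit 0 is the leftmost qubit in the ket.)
-0.6978|00⟩ + (-0.08012 + 0.08125i)|01⟩ - 0.6978i|10⟩ + (0.08012 - 0.08125i)|11⟩

C-S leaves the control-|0⟩ kets |00⟩, |01⟩ unchanged and applies S to qubit 1 on the control-|1⟩ pair (|10⟩, |11⟩).
S = [[1, 0], [0, i]].
With a = amp(|10⟩) = -0.6978i and b = amp(|11⟩) = (-0.08125 - 0.08012i):
new amp(|10⟩) = (1)·a = -0.6978i
new amp(|11⟩) = (i)·b = (0.08012 - 0.08125i)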